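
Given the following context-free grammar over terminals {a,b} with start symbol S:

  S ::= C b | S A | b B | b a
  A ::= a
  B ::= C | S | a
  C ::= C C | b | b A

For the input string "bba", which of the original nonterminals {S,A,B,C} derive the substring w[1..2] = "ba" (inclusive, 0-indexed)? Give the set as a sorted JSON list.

Convert to CNF:
  S -> C T0 | S A | T0 B | T0 T1
  A -> a
  B -> C C | C T0 | S A | T0 A | T0 B | T0 T1 | a | b
  C -> C C | T0 A | b
  T0 -> b
  T1 -> a

Fill CYK table bottom-up — only the sub-triangle for w[1..2]:
  [1..1]={B,C,T0}  "b"  orig:{B,C}
  [2..2]={A,B,T1}  "a"  orig:{A,B}
  [1..2]={B,C,S}  "ba"

Original NTs in T[1,2] deriving "ba": ["B", "C", "S"]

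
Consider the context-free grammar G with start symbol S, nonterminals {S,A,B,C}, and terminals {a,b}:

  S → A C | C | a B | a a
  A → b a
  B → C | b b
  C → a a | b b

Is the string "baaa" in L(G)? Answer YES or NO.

CNF form of G:
  S -> A C | T0 T0 | T1 B | T1 T1
  A -> T0 T1
  B -> T0 T0 | T1 T1
  C -> T0 T0 | T1 T1
  T0 -> b
  T1 -> a

CYK table (by increasing span):
  cell(0,0) b: {T0}  orig:{}
  cell(1,1) a: {T1}  orig:{}
  cell(2,2) a: {T1}  orig:{}
  cell(3,3) a: {T1}  orig:{}
  cell(0,1) ba: {A}
  cell(1,2) aa: {B,C,S}
  cell(2,3) aa: {B,C,S}
  cell(0,2) baa: ∅
  cell(1,3) aaa: {S}
  cell(0,3) baaa: {S}

S ∈ T[0,3] ⇒ YES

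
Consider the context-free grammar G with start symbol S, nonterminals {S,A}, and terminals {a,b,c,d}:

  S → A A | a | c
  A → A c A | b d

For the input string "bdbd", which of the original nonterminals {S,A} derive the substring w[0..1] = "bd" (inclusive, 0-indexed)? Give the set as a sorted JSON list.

Convert to CNF:
  S -> A A | a | c
  A -> A X3 | T1 T2
  T0 -> c
  T1 -> b
  T2 -> d
  X3 -> T0 A

Fill CYK table bottom-up — only the sub-triangle for w[0..1]:
  cell(0,0) b: {T1}  orig:{}
  cell(1,1) d: {T2}  orig:{}
  cell(0,1) bd: {A}

Original NTs in T[0,1] deriving "bd": ["A"]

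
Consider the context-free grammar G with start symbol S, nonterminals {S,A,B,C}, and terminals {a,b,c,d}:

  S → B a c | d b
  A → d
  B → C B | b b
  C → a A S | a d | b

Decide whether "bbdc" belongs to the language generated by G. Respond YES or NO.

Convert to CNF:
  S -> B X5 | T2 T0
  A -> d
  B -> C B | T0 T0
  C -> T1 T2 | T1 X4 | b
  T0 -> b
  T1 -> a
  T2 -> d
  T3 -> c
  X4 -> A S
  X5 -> T1 T3

CYK fill:
  [0..0]={C,T0}  "b"  orig:{C}
  [1..1]={C,T0}  "b"  orig:{C}
  [2..2]={A,T2}  "d"  orig:{A}
  [3..3]={T3}  "c"  orig:{}
  [0..1]={B}  "bb"
  [1..2]=∅  "bd"
  [2..3]=∅  "dc"
  [0..2]=∅  "bbd"
  [1..3]=∅  "bdc"
  [0..3]=∅  "bbdc"

S ∉ T[0,3] ⇒ NO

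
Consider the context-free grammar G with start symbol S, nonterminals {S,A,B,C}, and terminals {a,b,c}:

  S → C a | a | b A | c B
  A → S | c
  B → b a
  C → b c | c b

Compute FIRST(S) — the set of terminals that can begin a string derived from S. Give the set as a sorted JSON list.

Compute FIRST by fixpoint:
iter 1:
  A via A→c: +{c}
  B via B→b a: +{b}
  C via C→b c: +{b}
  C via C→c b: +{c}
  S via S→C a: +{b,c}
  S via S→a: +{a}
  FIRST(S)={a,b,c}  FIRST(A)={c}  FIRST(B)={b}  FIRST(C)={b,c}
iter 2:
  A via A→S: +{a,b}
  FIRST(S)={a,b,c}  FIRST(A)={a,b,c}  FIRST(B)={b}  FIRST(C)={b,c}
iter 3: — fixpoint
  FIRST(S)={a,b,c}  FIRST(A)={a,b,c}  FIRST(B)={b}  FIRST(C)={b,c}

FIRST(S) = ["a", "b", "c"]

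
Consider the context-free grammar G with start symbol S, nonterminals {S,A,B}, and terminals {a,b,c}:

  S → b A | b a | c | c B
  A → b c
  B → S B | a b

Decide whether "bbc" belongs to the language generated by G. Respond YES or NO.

CNF form of G:
  S -> T0 A | T0 T2 | T1 B | c
  A -> T0 T1
  B -> S B | T2 T0
  T0 -> b
  T1 -> c
  T2 -> a

CYK table (by increasing span):
  T[0,0] 'b' = {T0}  orig:{}
  T[1,1] 'b' = {T0}  orig:{}
  T[2,2] 'c' = {S,T1}  orig:{S}
  T[0,1] 'bb' = ∅
  T[1,2] 'bc' = {A}
  T[0,2] 'bbc' = {S}

S ∈ T[0,2] ⇒ YES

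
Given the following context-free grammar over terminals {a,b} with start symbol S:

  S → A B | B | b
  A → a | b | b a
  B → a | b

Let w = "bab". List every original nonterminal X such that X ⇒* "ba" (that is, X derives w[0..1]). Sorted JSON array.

Convert to CNF:
  S -> A B | a | b
  A -> T0 T1 | a | b
  B -> a | b
  T0 -> b
  T1 -> a

CYK table (by increasing span) — only the sub-triangle for w[0..1]:
  cell(0,0) b: {A,B,S,T0}  orig:{A,B,S}
  cell(1,1) a: {A,B,S,T1}  orig:{A,B,S}
  cell(0,1) ba: {A,S}

Original NTs in T[0,1] deriving "ba": ["A", "S"]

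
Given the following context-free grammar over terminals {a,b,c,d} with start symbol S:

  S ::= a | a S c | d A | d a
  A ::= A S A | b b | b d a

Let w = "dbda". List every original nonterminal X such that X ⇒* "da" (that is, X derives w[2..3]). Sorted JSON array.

CNF form of G:
  S -> T1 A | T1 T2 | T2 X6 | a
  A -> A X4 | T0 T0 | T0 X5
  T0 -> b
  T1 -> d
  T2 -> a
  T3 -> c
  X4 -> S A
  X5 -> T1 T2
  X6 -> S T3

CYK fill (cells [i..j] with 2 ≤ i ≤ j ≤ 3 only):
  [2..2]={T1}  "d"  orig:{}
  [3..3]={S,T2}  "a"  orig:{S}
  [2..3]={S,X5}  "da"  orig:{S}

Original NTs in T[2,3] deriving "da": ["S"]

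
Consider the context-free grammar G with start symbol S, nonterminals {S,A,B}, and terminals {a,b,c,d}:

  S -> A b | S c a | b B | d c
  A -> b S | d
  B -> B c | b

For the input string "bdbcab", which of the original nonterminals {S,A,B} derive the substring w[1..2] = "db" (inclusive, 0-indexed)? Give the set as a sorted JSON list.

Convert to CNF:
  S -> A T0 | S X4 | T0 B | T3 T1
  A -> T0 S | d
  B -> B T1 | b
  T0 -> b
  T1 -> c
  T2 -> a
  T3 -> d
  X4 -> T1 T2

Fill CYK table bottom-up (cells [i..j] with 1 ≤ i ≤ j ≤ 2 only):
  cell(1,1) d: {A,T3}  orig:{A}
  cell(2,2) b: {B,T0}  orig:{B}
  cell(1,2) db: {S}

Original NTs in T[1,2] deriving "db": ["S"]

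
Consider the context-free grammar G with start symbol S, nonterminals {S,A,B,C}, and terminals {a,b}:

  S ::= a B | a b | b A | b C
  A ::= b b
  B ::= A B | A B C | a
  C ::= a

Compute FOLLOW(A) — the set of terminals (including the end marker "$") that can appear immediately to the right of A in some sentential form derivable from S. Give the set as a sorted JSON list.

FIRST sets, iterate to fixpoint:
pass 1:
  A via A→b b: +{b}
  B via B→A B: +{b}
  B via B→a: +{a}
  C via C→a: +{a}
  S via S→a B: +{a}
  S via S→b A: +{b}
  FIRST(S)={a,b}  FIRST(A)={b}  FIRST(B)={a,b}  FIRST(C)={a}
pass 2: — fixpoint
  FIRST(S)={a,b}  FIRST(A)={b}  FIRST(B)={a,b}  FIRST(C)={a}

Compute FOLLOW by fixpoint:
FOLLOW(S) := {$}
iter 1:
  B→A B: FOLLOW(A) ⊇ FIRST(B) = {a,b}; new: +{a,b}
  B→A B C: FOLLOW(B) ⊇ FIRST(C) = {a}; new: +{a}
  B→A B C: FOLLOW(C) ⊇ FOLLOW(B) ⊇ {a}; new: +{a}
  S→a B: FOLLOW(B) ⊇ FOLLOW(S) ⊇ {$}; new: +{$}
  S→b A: FOLLOW(A) ⊇ FOLLOW(S) ⊇ {$}; new: +{$}
  S→b C: FOLLOW(C) ⊇ FOLLOW(S) ⊇ {$}; new: +{$}
  S: {$}  A: {$,a,b}  B: {$,a}  C: {$,a}
iter 2: — fixpoint
  S: {$}  A: {$,a,b}  B: {$,a}  C: {$,a}

FOLLOW(A) = ["$", "a", "b"]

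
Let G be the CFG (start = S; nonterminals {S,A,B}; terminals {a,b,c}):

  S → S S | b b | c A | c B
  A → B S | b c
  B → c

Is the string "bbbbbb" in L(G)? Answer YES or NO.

Convert to CNF:
  S -> S S | T0 T0 | T1 A | T1 B
  A -> B S | T0 T1
  B -> c
  T0 -> b
  T1 -> c

Fill CYK table bottom-up:
  cell(0,0) b: {T0}  orig:{}
  cell(1,1) b: {T0}  orig:{}
  cell(2,2) b: {T0}  orig:{}
  cell(3,3) b: {T0}  orig:{}
  cell(4,4) b: {T0}  orig:{}
  cell(5,5) b: {T0}  orig:{}
  cell(0,1) bb: {S}
  cell(1,2) bb: {S}
  cell(2,3) bb: {S}
  cell(3,4) bb: {S}
  cell(4,5) bb: {S}
  cell(0,2) bbb: ∅
  cell(1,3) bbb: ∅
  cell(2,4) bbb: ∅
  cell(3,5) bbb: ∅
  cell(0,3) bbbb: {S}
  cell(1,4) bbbb: {S}
  cell(2,5) bbbb: {S}
  cell(0,4) bbbbb: ∅
  cell(1,5) bbbbb: ∅
  cell(0,5) bbbbbb: {S}

S ∈ T[0,5] ⇒ YES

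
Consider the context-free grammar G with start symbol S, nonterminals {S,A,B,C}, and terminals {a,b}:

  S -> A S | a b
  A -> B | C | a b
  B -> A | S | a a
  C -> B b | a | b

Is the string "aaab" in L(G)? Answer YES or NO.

Convert to CNF:
  S -> A S | T1 T0
  A -> A S | B T0 | T1 T0 | T1 T1 | a | b
  B -> A S | B T0 | T1 T0 | T1 T1 | a | b
  C -> B T0 | a | b
  T0 -> b
  T1 -> a

CYK table (by increasing span):
  cell(0,0) a: {A,B,C,T1}  orig:{A,B,C}
  cell(1,1) a: {A,B,C,T1}  orig:{A,B,C}
  cell(2,2) a: {A,B,C,T1}  orig:{A,B,C}
  cell(3,3) b: {A,B,C,T0}  orig:{A,B,C}
  cell(0,1) aa: {A,B}
  cell(1,2) aa: {A,B}
  cell(2,3) ab: {A,B,C,S}
  cell(0,2) aaa: ∅
  cell(1,3) aab: {A,B,C,S}
  cell(0,3) aaab: {A,B,S}

S ∈ T[0,3] ⇒ YES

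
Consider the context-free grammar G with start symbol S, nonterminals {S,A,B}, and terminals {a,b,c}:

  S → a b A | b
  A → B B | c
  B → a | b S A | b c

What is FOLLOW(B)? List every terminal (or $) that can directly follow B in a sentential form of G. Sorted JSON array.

Compute FIRST by fixpoint:
iter 1:
  A via A→c: +{c}
  B via B→a: +{a}
  B via B→b S A: +{b}
  S via S→a b A: +{a}
  S via S→b: +{b}
  S: {a,b}  A: {c}  B: {a,b}
iter 2:
  A via A→B B: +{a,b}
  S: {a,b}  A: {a,b,c}  B: {a,b}
iter 3: done
  S: {a,b}  A: {a,b,c}  B: {a,b}

FOLLOW iteration:
seed FOLLOW(S) with $
iter 1:
  A→B B: FOLLOW(B) ⊇ FIRST(B) = {a,b}; new: +{a,b}
  B→b S A: FOLLOW(S) ⊇ FIRST(A) = {a,b,c}; new: +{a,b,c}
  B→b S A: FOLLOW(A) ⊇ FOLLOW(B) ⊇ {a,b}; new: +{a,b}
  S→a b A: FOLLOW(A) ⊇ FOLLOW(S) ⊇ {$,a,b,c}; new: +{$,c}
  FOLLOW(S)={$,a,b,c}  FOLLOW(A)={$,a,b,c}  FOLLOW(B)={a,b}
iter 2:
  A→B B: FOLLOW(B) ⊇ FOLLOW(A) ⊇ {$,a,b,c}; new: +{$,c}
  FOLLOW(S)={$,a,b,c}  FOLLOW(A)={$,a,b,c}  FOLLOW(B)={$,a,b,c}
iter 3: (stable)
  FOLLOW(S)={$,a,b,c}  FOLLOW(A)={$,a,b,c}  FOLLOW(B)={$,a,b,c}

FOLLOW(B) = ["$", "a", "b", "c"]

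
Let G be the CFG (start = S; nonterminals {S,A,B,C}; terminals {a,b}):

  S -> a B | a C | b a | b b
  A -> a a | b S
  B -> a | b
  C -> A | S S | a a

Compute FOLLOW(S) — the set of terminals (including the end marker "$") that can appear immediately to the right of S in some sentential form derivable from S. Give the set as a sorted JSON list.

FIRST iteration:
pass 1:
  A via A→a a: +{a}
  A via A→b S: +{b}
  B via B→a: +{a}
  B via B→b: +{b}
  C via C→A: +{a,b}
  S via S→a B: +{a}
  S via S→b a: +{b}
  FIRST[S]={a,b}  FIRST[A]={a,b}  FIRST[B]={a,b}  FIRST[C]={a,b}
pass 2: (no change)
  FIRST[S]={a,b}  FIRST[A]={a,b}  FIRST[B]={a,b}  FIRST[C]={a,b}

FOLLOW sets:
initialize: $ ∈ FOLLOW(S)
iter 1:
  C→S S: FOLLOW(S) ⊇ FIRST(S) = {a,b}; new: +{a,b}
  S→a B: FOLLOW(B) ⊇ FOLLOW(S) ⊇ {$,a,b}; new: +{$,a,b}
  S→a C: FOLLOW(C) ⊇ FOLLOW(S) ⊇ {$,a,b}; new: +{$,a,b}
  S: {$,a,b}  A: {}  B: {$,a,b}  C: {$,a,b}
iter 2:
  C→A: FOLLOW(A) ⊇ FOLLOW(C) ⊇ {$,a,b}; new: +{$,a,b}
  S: {$,a,b}  A: {$,a,b}  B: {$,a,b}  C: {$,a,b}
iter 3: (stable)
  S: {$,a,b}  A: {$,a,b}  B: {$,a,b}  C: {$,a,b}

FOLLOW(S) = ["$", "a", "b"]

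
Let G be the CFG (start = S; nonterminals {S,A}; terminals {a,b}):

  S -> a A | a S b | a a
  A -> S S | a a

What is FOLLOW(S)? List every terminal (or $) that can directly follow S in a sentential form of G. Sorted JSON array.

FIRST sets, iterate to fixpoint:
iter 1:
  A via A→a a: +{a}
  S via S→a A: +{a}
  FIRST[S]={a}  FIRST[A]={a}
iter 2: (no change)
  FIRST[S]={a}  FIRST[A]={a}

FOLLOW iteration:
FOLLOW(S) := {$}
pass 1:
  A→S S: FOLLOW(S) ⊇ FIRST(S) = {a}; new: +{a}
  S→a A: FOLLOW(A) ⊇ FOLLOW(S) ⊇ {$,a}; new: +{$,a}
  S→a S b: FOLLOW(S) ⊇ FIRST(b) = {b}; new: +{b}
  FOLLOW[S]={$,a,b}  FOLLOW[A]={$,a}
pass 2:
  S→a A: FOLLOW(A) ⊇ FOLLOW(S) ⊇ {$,a,b}; new: +{b}
  FOLLOW[S]={$,a,b}  FOLLOW[A]={$,a,b}
pass 3: (no change)
  FOLLOW[S]={$,a,b}  FOLLOW[A]={$,a,b}

FOLLOW(S) = ["$", "a", "b"]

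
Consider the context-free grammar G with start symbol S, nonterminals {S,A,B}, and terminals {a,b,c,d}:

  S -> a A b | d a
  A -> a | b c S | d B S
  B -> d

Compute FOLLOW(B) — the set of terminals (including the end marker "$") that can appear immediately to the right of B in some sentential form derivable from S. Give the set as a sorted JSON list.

FIRST iteration:
iter 1:
  A via A→a: +{a}
  A via A→b c S: +{b}
  A via A→d B S: +{d}
  B via B→d: +{d}
  S via S→a A b: +{a}
  S via S→d a: +{d}
  FIRST[S]={a,d}  FIRST[A]={a,b,d}  FIRST[B]={d}
iter 2: (stable)
  FIRST[S]={a,d}  FIRST[A]={a,b,d}  FIRST[B]={d}

Compute FOLLOW by fixpoint:
FOLLOW(S) := {$}
round 1:
  A→d B S: FOLLOW(B) ⊇ FIRST(S) = {a,d}; new: +{a,d}
  S→a A b: FOLLOW(A) ⊇ FIRST(b) = {b}; new: +{b}
  FOLLOW(S)={$}  FOLLOW(A)={b}  FOLLOW(B)={a,d}
round 2:
  A→b c S: FOLLOW(S) ⊇ FOLLOW(A) ⊇ {b}; new: +{b}
  FOLLOW(S)={$,b}  FOLLOW(A)={b}  FOLLOW(B)={a,d}
round 3: done
  FOLLOW(S)={$,b}  FOLLOW(A)={b}  FOLLOW(B)={a,d}

FOLLOW(B) = ["a", "d"]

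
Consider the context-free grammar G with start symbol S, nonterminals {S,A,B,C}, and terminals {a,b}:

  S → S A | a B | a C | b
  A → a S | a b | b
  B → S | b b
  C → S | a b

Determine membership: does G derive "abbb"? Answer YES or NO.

Convert to CNF:
  S -> S A | T0 B | T0 C | b
  A -> T0 S | T0 T1 | b
  B -> S A | T0 B | T0 C | T1 T1 | b
  C -> S A | T0 B | T0 C | T0 T1 | b
  T0 -> a
  T1 -> b

CYK fill:
  cell(0,0) a: {T0}  orig:{}
  cell(1,1) b: {A,B,C,S,T1}  orig:{A,B,C,S}
  cell(2,2) b: {A,B,C,S,T1}  orig:{A,B,C,S}
  cell(3,3) b: {A,B,C,S,T1}  orig:{A,B,C,S}
  cell(0,1) ab: {A,B,C,S}
  cell(1,2) bb: {B,C,S}
  cell(2,3) bb: {B,C,S}
  cell(0,2) abb: {A,B,C,S}
  cell(1,3) bbb: {B,C,S}
  cell(0,3) abbb: {A,B,C,S}

S ∈ T[0,3] ⇒ YES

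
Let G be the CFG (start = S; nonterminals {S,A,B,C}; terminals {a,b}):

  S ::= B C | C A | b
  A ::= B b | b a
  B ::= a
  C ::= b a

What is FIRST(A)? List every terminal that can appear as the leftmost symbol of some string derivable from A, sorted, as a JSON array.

FIRST iteration:
iter 1:
  A via A→b a: +{b}
  B via B→a: +{a}
  C via C→b a: +{b}
  S via S→B C: +{a}
  S via S→C A: +{b}
  FIRST[S]={a,b}  FIRST[A]={b}  FIRST[B]={a}  FIRST[C]={b}
iter 2:
  A via A→B b: +{a}
  FIRST[S]={a,b}  FIRST[A]={a,b}  FIRST[B]={a}  FIRST[C]={b}
iter 3: done
  FIRST[S]={a,b}  FIRST[A]={a,b}  FIRST[B]={a}  FIRST[C]={b}

FIRST(A) = ["a", "b"]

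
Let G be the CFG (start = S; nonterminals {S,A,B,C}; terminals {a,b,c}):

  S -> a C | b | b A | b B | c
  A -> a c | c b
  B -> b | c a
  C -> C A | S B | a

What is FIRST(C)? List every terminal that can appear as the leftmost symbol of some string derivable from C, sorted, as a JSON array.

FIRST sets, iterate to fixpoint:
pass 1:
  A via A→a c: +{a}
  A via A→c b: +{c}
  B via B→b: +{b}
  B via B→c a: +{c}
  C via C→a: +{a}
  S via S→a C: +{a}
  S via S→b: +{b}
  S via S→c: +{c}
  FIRST(S)={a,b,c}  FIRST(A)={a,c}  FIRST(B)={b,c}  FIRST(C)={a}
pass 2:
  C via C→S B: +{b,c}
  FIRST(S)={a,b,c}  FIRST(A)={a,c}  FIRST(B)={b,c}  FIRST(C)={a,b,c}
pass 3: (no change)
  FIRST(S)={a,b,c}  FIRST(A)={a,c}  FIRST(B)={b,c}  FIRST(C)={a,b,c}

FIRST(C) = ["a", "b", "c"]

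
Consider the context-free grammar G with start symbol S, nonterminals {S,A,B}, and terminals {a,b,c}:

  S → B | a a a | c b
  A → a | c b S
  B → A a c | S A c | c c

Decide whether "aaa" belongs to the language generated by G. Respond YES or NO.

CNF form of G:
  S -> A X6 | S X7 | T0 T0 | T0 T1 | T2 X8
  A -> T0 X3 | a
  B -> A X4 | S X5 | T0 T0
  T0 -> c
  T1 -> b
  T2 -> a
  X3 -> T1 S
  X4 -> T2 T0
  X5 -> A T0
  X6 -> T2 T0
  X7 -> A T0
  X8 -> T2 T2

Fill CYK table bottom-up:
  T[0,0] 'a' = {A,T2}  orig:{A}
  T[1,1] 'a' = {A,T2}  orig:{A}
  T[2,2] 'a' = {A,T2}  orig:{A}
  T[0,1] 'aa' = {X8}  orig:{}
  T[1,2] 'aa' = {X8}  orig:{}
  T[0,2] 'aaa' = {S}

S ∈ T[0,2] ⇒ YES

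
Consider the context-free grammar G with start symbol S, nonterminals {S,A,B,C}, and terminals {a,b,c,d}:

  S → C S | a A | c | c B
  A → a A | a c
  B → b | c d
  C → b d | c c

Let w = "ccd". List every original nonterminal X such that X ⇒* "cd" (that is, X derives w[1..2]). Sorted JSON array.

Convert to CNF:
  S -> C S | T0 A | T1 B | c
  A -> T0 A | T0 T1
  B -> T1 T2 | b
  C -> T1 T1 | T3 T2
  T0 -> a
  T1 -> c
  T2 -> d
  T3 -> b

Fill CYK table bottom-up — only the sub-triangle for w[1..2]:
  T[1,1] 'c' = {S,T1}  orig:{S}
  T[2,2] 'd' = {T2}  orig:{}
  T[1,2] 'cd' = {B}

Original NTs in T[1,2] deriving "cd": ["B"]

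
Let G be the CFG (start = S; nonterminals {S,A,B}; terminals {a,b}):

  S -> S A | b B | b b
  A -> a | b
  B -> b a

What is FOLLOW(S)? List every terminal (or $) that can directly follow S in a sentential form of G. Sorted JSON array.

FIRST sets, iterate to fixpoint:
round 1:
  A via A→a: +{a}
  A via A→b: +{b}
  B via B→b a: +{b}
  S via S→b B: +{b}
  FIRST(S)={b}  FIRST(A)={a,b}  FIRST(B)={b}
round 2: done
  FIRST(S)={b}  FIRST(A)={a,b}  FIRST(B)={b}

FOLLOW sets:
seed FOLLOW(S) with $
round 1:
  S→S A: FOLLOW(S) ⊇ FIRST(A) = {a,b}; new: +{a,b}
  S→S A: FOLLOW(A) ⊇ FOLLOW(S) ⊇ {$,a,b}; new: +{$,a,b}
  S→b B: FOLLOW(B) ⊇ FOLLOW(S) ⊇ {$,a,b}; new: +{$,a,b}
  FOLLOW[S]={$,a,b}  FOLLOW[A]={$,a,b}  FOLLOW[B]={$,a,b}
round 2: (stable)
  FOLLOW[S]={$,a,b}  FOLLOW[A]={$,a,b}  FOLLOW[B]={$,a,b}

FOLLOW(S) = ["$", "a", "b"]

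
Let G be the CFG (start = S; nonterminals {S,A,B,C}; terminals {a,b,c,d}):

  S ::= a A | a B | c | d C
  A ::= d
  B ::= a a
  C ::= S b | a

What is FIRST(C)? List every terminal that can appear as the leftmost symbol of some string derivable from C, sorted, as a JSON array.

FIRST iteration:
[1]
  A via A→d: +{d}
  B via B→a a: +{a}
  C via C→a: +{a}
  S via S→a A: +{a}
  S via S→c: +{c}
  S via S→d C: +{d}
  FIRST[S]={a,c,d}  FIRST[A]={d}  FIRST[B]={a}  FIRST[C]={a}
[2]
  C via C→S b: +{c,d}
  FIRST[S]={a,c,d}  FIRST[A]={d}  FIRST[B]={a}  FIRST[C]={a,c,d}
[3] done
  FIRST[S]={a,c,d}  FIRST[A]={d}  FIRST[B]={a}  FIRST[C]={a,c,d}

FIRST(C) = ["a", "c", "d"]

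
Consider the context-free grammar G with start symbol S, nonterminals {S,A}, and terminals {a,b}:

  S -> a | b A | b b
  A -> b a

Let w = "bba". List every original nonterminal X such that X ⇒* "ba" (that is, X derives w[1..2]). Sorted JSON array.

CNF form of G:
  S -> T0 A | T0 T0 | a
  A -> T0 T1
  T0 -> b
  T1 -> a

Fill CYK table bottom-up, restricted to cells inside w[1..2]:
  T[1,1] 'b' = {T0}  orig:{}
  T[2,2] 'a' = {S,T1}  orig:{S}
  T[1,2] 'ba' = {A}

Original NTs in T[1,2] deriving "ba": ["A"]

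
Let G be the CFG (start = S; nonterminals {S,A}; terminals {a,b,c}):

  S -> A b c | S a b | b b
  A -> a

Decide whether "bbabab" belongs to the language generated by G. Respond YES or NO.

CNF form of G:
  S -> A X3 | S X4 | T0 T0
  A -> a
  T0 -> b
  T1 -> c
  T2 -> a
  X3 -> T0 T1
  X4 -> T2 T0

Fill CYK table bottom-up:
  [0..0]={T0}  "b"  orig:{}
  [1..1]={T0}  "b"  orig:{}
  [2..2]={A,T2}  "a"  orig:{A}
  [3..3]={T0}  "b"  orig:{}
  [4..4]={A,T2}  "a"  orig:{A}
  [5..5]={T0}  "b"  orig:{}
  [0..1]={S}  "bb"
  [1..2]=∅  "ba"
  [2..3]={X4}  "ab"  orig:{}
  [3..4]=∅  "ba"
  [4..5]={X4}  "ab"  orig:{}
  [0..2]=∅  "bba"
  [1..3]=∅  "bab"
  [2..4]=∅  "aba"
  [3..5]=∅  "bab"
  [0..3]={S}  "bbab"
  [1..4]=∅  "baba"
  [2..5]=∅  "abab"
  [0..4]=∅  "bbaba"
  [1..5]=∅  "babab"
  [0..5]={S}  "bbabab"

S ∈ T[0,5] ⇒ YES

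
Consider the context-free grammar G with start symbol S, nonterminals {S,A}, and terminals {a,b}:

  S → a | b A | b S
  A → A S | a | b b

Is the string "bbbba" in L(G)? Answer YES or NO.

CNF form of G:
  S -> T0 A | T0 S | a
  A -> A S | T0 T0 | a
  T0 -> b

CYK table (by increasing span):
  [0..0]={T0}  "b"  orig:{}
  [1..1]={T0}  "b"  orig:{}
  [2..2]={T0}  "b"  orig:{}
  [3..3]={T0}  "b"  orig:{}
  [4..4]={A,S}  "a"
  [0..1]={A}  "bb"
  [1..2]={A}  "bb"
  [2..3]={A}  "bb"
  [3..4]={S}  "ba"
  [0..2]={S}  "bbb"
  [1..3]={S}  "bbb"
  [2..4]={A,S}  "bba"
  [0..3]={S}  "bbbb"
  [1..4]={A,S}  "bbba"
  [0..4]={A,S}  "bbbba"

S ∈ T[0,4] ⇒ YES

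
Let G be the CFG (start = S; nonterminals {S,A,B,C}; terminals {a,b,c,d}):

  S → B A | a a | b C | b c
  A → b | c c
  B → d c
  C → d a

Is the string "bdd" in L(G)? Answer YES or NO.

CNF form of G:
  S -> B A | T2 T2 | T3 C | T3 T0
  A -> T0 T0 | b
  B -> T1 T0
  C -> T1 T2
  T0 -> c
  T1 -> d
  T2 -> a
  T3 -> b

CYK table (by increasing span):
  T[0,0] 'b' = {A,T3}  orig:{A}
  T[1,1] 'd' = {T1}  orig:{}
  T[2,2] 'd' = {T1}  orig:{}
  T[0,1] 'bd' = ∅
  T[1,2] 'dd' = ∅
  T[0,2] 'bdd' = ∅

S ∉ T[0,2] ⇒ NO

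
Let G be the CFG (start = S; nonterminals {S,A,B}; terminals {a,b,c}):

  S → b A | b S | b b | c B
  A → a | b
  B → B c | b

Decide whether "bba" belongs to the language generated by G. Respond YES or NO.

CNF form of G:
  S -> T0 B | T1 A | T1 S | T1 T1
  A -> a | b
  B -> B T0 | b
  T0 -> c
  T1 -> b

CYK fill:
  [0..0]={A,B,T1}  "b"  orig:{A,B}
  [1..1]={A,B,T1}  "b"  orig:{A,B}
  [2..2]={A}  "a"
  [0..1]={S}  "bb"
  [1..2]={S}  "ba"
  [0..2]={S}  "bba"

S ∈ T[0,2] ⇒ YES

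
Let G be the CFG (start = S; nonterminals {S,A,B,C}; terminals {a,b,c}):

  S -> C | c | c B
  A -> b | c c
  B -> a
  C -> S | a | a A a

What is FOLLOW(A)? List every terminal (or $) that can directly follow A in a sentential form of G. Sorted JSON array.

FIRST iteration:
[1]
  A via A→b: +{b}
  A via A→c c: +{c}
  B via B→a: +{a}
  C via C→a: +{a}
  S via S→C: +{a}
  S via S→c: +{c}
  FIRST(S)={a,c}  FIRST(A)={b,c}  FIRST(B)={a}  FIRST(C)={a}
[2]
  C via C→S: +{c}
  FIRST(S)={a,c}  FIRST(A)={b,c}  FIRST(B)={a}  FIRST(C)={a,c}
[3] — fixpoint
  FIRST(S)={a,c}  FIRST(A)={b,c}  FIRST(B)={a}  FIRST(C)={a,c}

FOLLOW sets:
initialize: $ ∈ FOLLOW(S)
[1]
  C→a A a: FOLLOW(A) ⊇ FIRST(a) = {a}; new: +{a}
  S→C: FOLLOW(C) ⊇ FOLLOW(S) ⊇ {$}; new: +{$}
  S→c B: FOLLOW(B) ⊇ FOLLOW(S) ⊇ {$}; new: +{$}
  S: {$}  A: {a}  B: {$}  C: {$}
[2] — fixpoint
  S: {$}  A: {a}  B: {$}  C: {$}

FOLLOW(A) = ["a"]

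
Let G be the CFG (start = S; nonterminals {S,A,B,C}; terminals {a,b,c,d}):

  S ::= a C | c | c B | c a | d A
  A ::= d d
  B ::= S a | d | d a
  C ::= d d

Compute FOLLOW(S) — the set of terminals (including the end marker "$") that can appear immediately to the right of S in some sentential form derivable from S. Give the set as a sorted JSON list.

Compute FIRST by fixpoint:
[1]
  A via A→d d: +{d}
  B via B→d: +{d}
  C via C→d d: +{d}
  S via S→a C: +{a}
  S via S→c: +{c}
  S via S→d A: +{d}
  FIRST(S)={a,c,d}  FIRST(A)={d}  FIRST(B)={d}  FIRST(C)={d}
[2]
  B via B→S a: +{a,c}
  FIRST(S)={a,c,d}  FIRST(A)={d}  FIRST(B)={a,c,d}  FIRST(C)={d}
[3] (no change)
  FIRST(S)={a,c,d}  FIRST(A)={d}  FIRST(B)={a,c,d}  FIRST(C)={d}

Compute FOLLOW by fixpoint:
seed FOLLOW(S) with $
[1]
  B→S a: FOLLOW(S) ⊇ FIRST(a) = {a}; new: +{a}
  S→a C: FOLLOW(C) ⊇ FOLLOW(S) ⊇ {$,a}; new: +{$,a}
  S→c B: FOLLOW(B) ⊇ FOLLOW(S) ⊇ {$,a}; new: +{$,a}
  S→d A: FOLLOW(A) ⊇ FOLLOW(S) ⊇ {$,a}; new: +{$,a}
  FOLLOW(S)={$,a}  FOLLOW(A)={$,a}  FOLLOW(B)={$,a}  FOLLOW(C)={$,a}
[2] done
  FOLLOW(S)={$,a}  FOLLOW(A)={$,a}  FOLLOW(B)={$,a}  FOLLOW(C)={$,a}

FOLLOW(S) = ["$", "a"]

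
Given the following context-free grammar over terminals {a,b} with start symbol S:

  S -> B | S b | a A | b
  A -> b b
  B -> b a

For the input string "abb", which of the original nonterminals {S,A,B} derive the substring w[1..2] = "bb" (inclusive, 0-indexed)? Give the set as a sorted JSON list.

CNF form of G:
  S -> S T0 | T0 T1 | T1 A | b
  A -> T0 T0
  B -> T0 T1
  T0 -> b
  T1 -> a

CYK fill — only the sub-triangle for w[1..2]:
  cell(1,1) b: {S,T0}  orig:{S}
  cell(2,2) b: {S,T0}  orig:{S}
  cell(1,2) bb: {A,S}

Original NTs in T[1,2] deriving "bb": ["A", "S"]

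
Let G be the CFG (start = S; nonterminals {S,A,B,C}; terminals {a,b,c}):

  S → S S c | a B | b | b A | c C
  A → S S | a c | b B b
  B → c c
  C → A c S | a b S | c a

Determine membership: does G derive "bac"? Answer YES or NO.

CNF form of G:
  S -> S X6 | T0 B | T1 C | T2 A | b
  A -> S S | T0 T1 | T2 X3
  B -> T1 T1
  C -> A X4 | T0 X5 | T1 T0
  T0 -> a
  T1 -> c
  T2 -> b
  X3 -> B T2
  X4 -> T1 S
  X5 -> T2 S
  X6 -> S T1

Fill CYK table bottom-up:
  T[0,0] 'b' = {S,T2}  orig:{S}
  T[1,1] 'a' = {T0}  orig:{}
  T[2,2] 'c' = {T1}  orig:{}
  T[0,1] 'ba' = ∅
  T[1,2] 'ac' = {A}
  T[0,2] 'bac' = {S}

S ∈ T[0,2] ⇒ YES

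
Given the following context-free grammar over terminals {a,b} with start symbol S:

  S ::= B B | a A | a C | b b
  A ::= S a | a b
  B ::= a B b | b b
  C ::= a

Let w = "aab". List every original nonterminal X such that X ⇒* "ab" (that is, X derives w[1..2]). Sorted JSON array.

CNF form of G:
  S -> B B | T0 A | T0 C | T1 T1
  A -> S T0 | T0 T1
  B -> T0 X2 | T1 T1
  C -> a
  T0 -> a
  T1 -> b
  X2 -> B T1

Fill CYK table bottom-up (cells [i..j] with 1 ≤ i ≤ j ≤ 2 only):
  [1..1]={C,T0}  "a"  orig:{C}
  [2..2]={T1}  "b"  orig:{}
  [1..2]={A}  "ab"

Original NTs in T[1,2] deriving "ab": ["A"]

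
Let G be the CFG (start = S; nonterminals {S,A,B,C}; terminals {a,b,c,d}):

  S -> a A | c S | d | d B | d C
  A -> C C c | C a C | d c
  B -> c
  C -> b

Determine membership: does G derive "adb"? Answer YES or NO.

CNF form of G:
  S -> T0 S | T1 A | T2 B | T2 C | d
  A -> C X3 | C X4 | T2 T0
  B -> c
  C -> b
  T0 -> c
  T1 -> a
  T2 -> d
  X3 -> C T0
  X4 -> T1 C

CYK fill:
  cell(0,0) a: {T1}  orig:{}
  cell(1,1) d: {S,T2}  orig:{S}
  cell(2,2) b: {C}
  cell(0,1) ad: ∅
  cell(1,2) db: {S}
  cell(0,2) adb: ∅

S ∉ T[0,2] ⇒ NO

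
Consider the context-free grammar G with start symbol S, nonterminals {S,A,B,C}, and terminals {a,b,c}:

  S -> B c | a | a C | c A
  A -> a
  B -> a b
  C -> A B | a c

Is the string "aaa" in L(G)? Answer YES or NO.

Convert to CNF:
  S -> B T2 | T0 C | T2 A | a
  A -> a
  B -> T0 T1
  C -> A B | T0 T2
  T0 -> a
  T1 -> b
  T2 -> c

CYK fill:
  [0..0]={A,S,T0}  "a"  orig:{A,S}
  [1..1]={A,S,T0}  "a"  orig:{A,S}
  [2..2]={A,S,T0}  "a"  orig:{A,S}
  [0..1]=∅  "aa"
  [1..2]=∅  "aa"
  [0..2]=∅  "aaa"

S ∉ T[0,2] ⇒ NO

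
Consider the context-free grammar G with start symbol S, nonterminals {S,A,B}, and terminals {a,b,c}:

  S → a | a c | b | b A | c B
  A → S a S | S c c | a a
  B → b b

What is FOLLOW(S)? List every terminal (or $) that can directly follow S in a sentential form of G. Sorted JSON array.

FIRST iteration:
pass 1:
  A via A→a a: +{a}
  B via B→b b: +{b}
  S via S→a: +{a}
  S via S→b: +{b}
  S via S→c B: +{c}
  S: {a,b,c}  A: {a}  B: {b}
pass 2:
  A via A→S a S: +{b,c}
  S: {a,b,c}  A: {a,b,c}  B: {b}
pass 3: done
  S: {a,b,c}  A: {a,b,c}  B: {b}

FOLLOW sets:
FOLLOW(S) := {$}
round 1:
  A→S a S: FOLLOW(S) ⊇ FIRST(a) = {a}; new: +{a}
  A→S c c: FOLLOW(S) ⊇ FIRST(c) = {c}; new: +{c}
  S→b A: FOLLOW(A) ⊇ FOLLOW(S) ⊇ {$,a,c}; new: +{$,a,c}
  S→c B: FOLLOW(B) ⊇ FOLLOW(S) ⊇ {$,a,c}; new: +{$,a,c}
  FOLLOW[S]={$,a,c}  FOLLOW[A]={$,a,c}  FOLLOW[B]={$,a,c}
round 2: done
  FOLLOW[S]={$,a,c}  FOLLOW[A]={$,a,c}  FOLLOW[B]={$,a,c}

FOLLOW(S) = ["$", "a", "c"]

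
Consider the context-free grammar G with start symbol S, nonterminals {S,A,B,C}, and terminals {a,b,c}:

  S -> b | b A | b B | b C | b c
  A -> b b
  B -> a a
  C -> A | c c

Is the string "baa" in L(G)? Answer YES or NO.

CNF form of G:
  S -> T0 A | T0 B | T0 C | T0 T2 | b
  A -> T0 T0
  B -> T1 T1
  C -> T0 T0 | T2 T2
  T0 -> b
  T1 -> a
  T2 -> c

Fill CYK table bottom-up:
  [0..0]={S,T0}  "b"  orig:{S}
  [1..1]={T1}  "a"  orig:{}
  [2..2]={T1}  "a"  orig:{}
  [0..1]=∅  "ba"
  [1..2]={B}  "aa"
  [0..2]={S}  "baa"

S ∈ T[0,2] ⇒ YES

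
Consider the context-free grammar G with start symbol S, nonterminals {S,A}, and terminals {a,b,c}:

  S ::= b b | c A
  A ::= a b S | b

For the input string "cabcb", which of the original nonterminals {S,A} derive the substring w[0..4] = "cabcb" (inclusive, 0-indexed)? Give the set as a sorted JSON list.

CNF form of G:
  S -> T1 T1 | T2 A
  A -> T0 X3 | b
  T0 -> a
  T1 -> b
  T2 -> c
  X3 -> T1 S

CYK fill, restricted to cells inside w[0..4]:
  cell(0,0) c: {T2}  orig:{}
  cell(1,1) a: {T0}  orig:{}
  cell(2,2) b: {A,T1}  orig:{A}
  cell(3,3) c: {T2}  orig:{}
  cell(4,4) b: {A,T1}  orig:{A}
  cell(0,1) ca: ∅
  cell(1,2) ab: ∅
  cell(2,3) bc: ∅
  cell(3,4) cb: {S}
  cell(0,2) cab: ∅
  cell(1,3) abc: ∅
  cell(2,4) bcb: {X3}  orig:{}
  cell(0,3) cabc: ∅
  cell(1,4) abcb: {A}
  cell(0,4) cabcb: {S}

Original NTs in T[0,4] deriving "cabcb": ["S"]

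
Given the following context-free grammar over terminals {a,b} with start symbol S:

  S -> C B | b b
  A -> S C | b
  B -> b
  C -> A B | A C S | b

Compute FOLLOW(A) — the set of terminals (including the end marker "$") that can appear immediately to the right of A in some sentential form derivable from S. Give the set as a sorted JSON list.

FIRST sets, iterate to fixpoint:
round 1:
  A via A→b: +{b}
  B via B→b: +{b}
  C via C→A B: +{b}
  S via S→C B: +{b}
  FIRST[S]={b}  FIRST[A]={b}  FIRST[B]={b}  FIRST[C]={b}
round 2: (no change)
  FIRST[S]={b}  FIRST[A]={b}  FIRST[B]={b}  FIRST[C]={b}

FOLLOW sets:
initialize: $ ∈ FOLLOW(S)
round 1:
  A→S C: FOLLOW(S) ⊇ FIRST(C) = {b}; new: +{b}
  C→A B: FOLLOW(A) ⊇ FIRST(B) = {b}; new: +{b}
  C→A C S: FOLLOW(C) ⊇ FIRST(S) = {b}; new: +{b}
  S→C B: FOLLOW(B) ⊇ FOLLOW(S) ⊇ {$,b}; new: +{$,b}
  S: {$,b}  A: {b}  B: {$,b}  C: {b}
round 2: (no change)
  S: {$,b}  A: {b}  B: {$,b}  C: {b}

FOLLOW(A) = ["b"]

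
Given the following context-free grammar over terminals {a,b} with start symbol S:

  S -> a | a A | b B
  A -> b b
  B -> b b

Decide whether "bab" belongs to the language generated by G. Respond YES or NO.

CNF form of G:
  S -> T0 B | T1 A | a
  A -> T0 T0
  B -> T0 T0
  T0 -> b
  T1 -> a

Fill CYK table bottom-up:
  [0..0]={T0}  "b"  orig:{}
  [1..1]={S,T1}  "a"  orig:{S}
  [2..2]={T0}  "b"  orig:{}
  [0..1]=∅  "ba"
  [1..2]=∅  "ab"
  [0..2]=∅  "bab"

S ∉ T[0,2] ⇒ NO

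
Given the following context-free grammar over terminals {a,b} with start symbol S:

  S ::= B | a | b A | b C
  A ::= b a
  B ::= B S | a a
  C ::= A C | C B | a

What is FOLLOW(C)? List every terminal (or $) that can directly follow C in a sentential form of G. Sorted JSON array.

FIRST sets, iterate to fixpoint:
pass 1:
  A via A→b a: +{b}
  B via B→a a: +{a}
  C via C→A C: +{b}
  C via C→a: +{a}
  S via S→B: +{a}
  S via S→b A: +{b}
  S: {a,b}  A: {b}  B: {a}  C: {a,b}
pass 2: (no change)
  S: {a,b}  A: {b}  B: {a}  C: {a,b}

FOLLOW sets:
seed FOLLOW(S) with $
iter 1:
  B→B S: FOLLOW(B) ⊇ FIRST(S) = {a,b}; new: +{a,b}
  B→B S: FOLLOW(S) ⊇ FOLLOW(B) ⊇ {a,b}; new: +{a,b}
  C→A C: FOLLOW(A) ⊇ FIRST(C) = {a,b}; new: +{a,b}
  C→C B: FOLLOW(C) ⊇ FIRST(B) = {a}; new: +{a}
  S→B: FOLLOW(B) ⊇ FOLLOW(S) ⊇ {$,a,b}; new: +{$}
  S→b A: FOLLOW(A) ⊇ FOLLOW(S) ⊇ {$,a,b}; new: +{$}
  S→b C: FOLLOW(C) ⊇ FOLLOW(S) ⊇ {$,a,b}; new: +{$,b}
  FOLLOW(S)={$,a,b}  FOLLOW(A)={$,a,b}  FOLLOW(B)={$,a,b}  FOLLOW(C)={$,a,b}
iter 2: — fixpoint
  FOLLOW(S)={$,a,b}  FOLLOW(A)={$,a,b}  FOLLOW(B)={$,a,b}  FOLLOW(C)={$,a,b}

FOLLOW(C) = ["$", "a", "b"]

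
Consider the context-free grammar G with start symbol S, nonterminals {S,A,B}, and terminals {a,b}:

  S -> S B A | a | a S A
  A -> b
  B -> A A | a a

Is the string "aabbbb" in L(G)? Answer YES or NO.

Convert to CNF:
  S -> S X1 | T0 X2 | a
  A -> b
  B -> A A | T0 T0
  T0 -> a
  X1 -> B A
  X2 -> S A

CYK fill:
  [0..0]={S,T0}  "a"  orig:{S}
  [1..1]={S,T0}  "a"  orig:{S}
  [2..2]={A}  "b"
  [3..3]={A}  "b"
  [4..4]={A}  "b"
  [5..5]={A}  "b"
  [0..1]={B}  "aa"
  [1..2]={X2}  "ab"  orig:{}
  [2..3]={B}  "bb"
  [3..4]={B}  "bb"
  [4..5]={B}  "bb"
  [0..2]={S,X1}  "aab"  orig:{S}
  [1..3]=∅  "abb"
  [2..4]={X1}  "bbb"  orig:{}
  [3..5]={X1}  "bbb"  orig:{}
  [0..3]={X2}  "aabb"  orig:{}
  [1..4]={S}  "abbb"
  [2..5]=∅  "bbbb"
  [0..4]=∅  "aabbb"
  [1..5]={X2}  "abbbb"  orig:{}
  [0..5]={S}  "aabbbb"

S ∈ T[0,5] ⇒ YES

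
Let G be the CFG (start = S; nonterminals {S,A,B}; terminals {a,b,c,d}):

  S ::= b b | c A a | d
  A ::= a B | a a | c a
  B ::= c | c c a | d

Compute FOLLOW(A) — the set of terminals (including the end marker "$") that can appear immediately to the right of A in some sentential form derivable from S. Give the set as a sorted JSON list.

FIRST iteration:
iter 1:
  A via A→a B: +{a}
  A via A→c a: +{c}
  B via B→c: +{c}
  B via B→d: +{d}
  S via S→b b: +{b}
  S via S→c A a: +{c}
  S via S→d: +{d}
  S: {b,c,d}  A: {a,c}  B: {c,d}
iter 2: — fixpoint
  S: {b,c,d}  A: {a,c}  B: {c,d}

FOLLOW iteration:
FOLLOW(S) := {$}
round 1:
  S→c A a: FOLLOW(A) ⊇ FIRST(a) = {a}; new: +{a}
  FOLLOW(S)={$}  FOLLOW(A)={a}  FOLLOW(B)={}
round 2:
  A→a B: FOLLOW(B) ⊇ FOLLOW(A) ⊇ {a}; new: +{a}
  FOLLOW(S)={$}  FOLLOW(A)={a}  FOLLOW(B)={a}
round 3: done
  FOLLOW(S)={$}  FOLLOW(A)={a}  FOLLOW(B)={a}

FOLLOW(A) = ["a"]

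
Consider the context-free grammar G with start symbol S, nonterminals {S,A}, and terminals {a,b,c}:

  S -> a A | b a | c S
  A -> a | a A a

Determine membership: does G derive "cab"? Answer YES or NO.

Convert to CNF:
  S -> T0 A | T1 T0 | T2 S
  A -> T0 X3 | a
  T0 -> a
  T1 -> b
  T2 -> c
  X3 -> A T0

CYK fill:
  [0..0]={T2}  "c"  orig:{}
  [1..1]={A,T0}  "a"  orig:{A}
  [2..2]={T1}  "b"  orig:{}
  [0..1]=∅  "ca"
  [1..2]=∅  "ab"
  [0..2]=∅  "cab"

S ∉ T[0,2] ⇒ NO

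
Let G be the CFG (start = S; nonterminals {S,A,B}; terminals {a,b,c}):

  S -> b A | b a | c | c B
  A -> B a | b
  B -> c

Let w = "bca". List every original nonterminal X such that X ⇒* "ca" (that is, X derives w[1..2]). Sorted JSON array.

CNF form of G:
  S -> T1 A | T1 T0 | T2 B | c
  A -> B T0 | b
  B -> c
  T0 -> a
  T1 -> b
  T2 -> c

CYK table (by increasing span) — only the sub-triangle for w[1..2]:
  T[1,1] 'c' = {B,S,T2}  orig:{B,S}
  T[2,2] 'a' = {T0}  orig:{}
  T[1,2] 'ca' = {A}

Original NTs in T[1,2] deriving "ca": ["A"]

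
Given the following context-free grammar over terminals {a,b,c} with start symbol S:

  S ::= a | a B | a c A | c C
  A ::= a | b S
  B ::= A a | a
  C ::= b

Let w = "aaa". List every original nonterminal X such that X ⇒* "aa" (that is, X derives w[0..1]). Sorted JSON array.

CNF form of G:
  S -> T1 B | T1 X3 | T2 C | a
  A -> T0 S | a
  B -> A T1 | a
  C -> b
  T0 -> b
  T1 -> a
  T2 -> c
  X3 -> T2 A

Fill CYK table bottom-up (cells [i..j] with 0 ≤ i ≤ j ≤ 1 only):
  cell(0,0) a: {A,B,S,T1}  orig:{A,B,S}
  cell(1,1) a: {A,B,S,T1}  orig:{A,B,S}
  cell(0,1) aa: {B,S}

Original NTs in T[0,1] deriving "aa": ["B", "S"]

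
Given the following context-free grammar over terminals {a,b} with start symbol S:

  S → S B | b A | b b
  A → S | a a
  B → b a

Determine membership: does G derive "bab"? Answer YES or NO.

Convert to CNF:
  S -> S B | T1 A | T1 T1
  A -> S B | T0 T0 | T1 A | T1 T1
  B -> T1 T0
  T0 -> a
  T1 -> b

CYK table (by increasing span):
  [0..0]={T1}  "b"  orig:{}
  [1..1]={T0}  "a"  orig:{}
  [2..2]={T1}  "b"  orig:{}
  [0..1]={B}  "ba"
  [1..2]=∅  "ab"
  [0..2]=∅  "bab"

S ∉ T[0,2] ⇒ NO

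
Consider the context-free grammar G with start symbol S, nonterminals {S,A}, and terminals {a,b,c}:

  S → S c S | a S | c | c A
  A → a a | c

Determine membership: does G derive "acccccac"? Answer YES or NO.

Convert to CNF:
  S -> S X2 | T0 S | T1 A | c
  A -> T0 T0 | c
  T0 -> a
  T1 -> c
  X2 -> T1 S

Fill CYK table bottom-up:
  [0..0]={T0}  "a"  orig:{}
  [1..1]={A,S,T1}  "c"  orig:{A,S}
  [2..2]={A,S,T1}  "c"  orig:{A,S}
  [3..3]={A,S,T1}  "c"  orig:{A,S}
  [4..4]={A,S,T1}  "c"  orig:{A,S}
  [5..5]={A,S,T1}  "c"  orig:{A,S}
  [6..6]={T0}  "a"  orig:{}
  [7..7]={A,S,T1}  "c"  orig:{A,S}
  [0..1]={S}  "ac"
  [1..2]={S,X2}  "cc"  orig:{S}
  [2..3]={S,X2}  "cc"  orig:{S}
  [3..4]={S,X2}  "cc"  orig:{S}
  [4..5]={S,X2}  "cc"  orig:{S}
  [5..6]=∅  "ca"
  [6..7]={S}  "ac"
  [0..2]={S}  "acc"
  [1..3]={S,X2}  "ccc"  orig:{S}
  [2..4]={S,X2}  "ccc"  orig:{S}
  [3..5]={S,X2}  "ccc"  orig:{S}
  [4..6]=∅  "cca"
  [5..7]={X2}  "cac"  orig:{}
  [0..3]={S}  "accc"
  [1..4]={S,X2}  "cccc"  orig:{S}
  [2..5]={S,X2}  "cccc"  orig:{S}
  [3..6]=∅  "ccca"
  [4..7]={S}  "ccac"
  [0..4]={S}  "acccc"
  [1..5]={S,X2}  "ccccc"  orig:{S}
  [2..6]=∅  "cccca"
  [3..7]={S,X2}  "cccac"  orig:{S}
  [0..5]={S}  "accccc"
  [1..6]=∅  "ccccca"
  [2..7]={S,X2}  "ccccac"  orig:{S}
  [0..6]=∅  "accccca"
  [1..7]={S,X2}  "cccccac"  orig:{S}
  [0..7]={S}  "acccccac"

S ∈ T[0,7] ⇒ YES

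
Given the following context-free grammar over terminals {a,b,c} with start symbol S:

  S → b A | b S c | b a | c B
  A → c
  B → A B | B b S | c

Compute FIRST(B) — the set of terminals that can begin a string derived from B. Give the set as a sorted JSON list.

Compute FIRST by fixpoint:
round 1:
  A via A→c: +{c}
  B via B→A B: +{c}
  S via S→b A: +{b}
  S via S→c B: +{c}
  FIRST[S]={b,c}  FIRST[A]={c}  FIRST[B]={c}
round 2: (stable)
  FIRST[S]={b,c}  FIRST[A]={c}  FIRST[B]={c}

FIRST(B) = ["c"]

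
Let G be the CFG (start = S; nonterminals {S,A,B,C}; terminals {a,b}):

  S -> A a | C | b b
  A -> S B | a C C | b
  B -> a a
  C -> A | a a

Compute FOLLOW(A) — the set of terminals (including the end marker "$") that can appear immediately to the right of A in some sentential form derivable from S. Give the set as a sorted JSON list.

Compute FIRST by fixpoint:
round 1:
  A via A→a C C: +{a}
  A via A→b: +{b}
  B via B→a a: +{a}
  C via C→A: +{a,b}
  S via S→A a: +{a,b}
  S: {a,b}  A: {a,b}  B: {a}  C: {a,b}
round 2: (stable)
  S: {a,b}  A: {a,b}  B: {a}  C: {a,b}

FOLLOW sets:
FOLLOW(S) := {$}
[1]
  A→S B: FOLLOW(S) ⊇ FIRST(B) = {a}; new: +{a}
  A→a C C: FOLLOW(C) ⊇ FIRST(C) = {a,b}; new: +{a,b}
  C→A: FOLLOW(A) ⊇ FOLLOW(C) ⊇ {a,b}; new: +{a,b}
  S→C: FOLLOW(C) ⊇ FOLLOW(S) ⊇ {$,a}; new: +{$}
  FOLLOW[S]={$,a}  FOLLOW[A]={a,b}  FOLLOW[B]={}  FOLLOW[C]={$,a,b}
[2]
  A→S B: FOLLOW(B) ⊇ FOLLOW(A) ⊇ {a,b}; new: +{a,b}
  C→A: FOLLOW(A) ⊇ FOLLOW(C) ⊇ {$,a,b}; new: +{$}
  FOLLOW[S]={$,a}  FOLLOW[A]={$,a,b}  FOLLOW[B]={a,b}  FOLLOW[C]={$,a,b}
[3]
  A→S B: FOLLOW(B) ⊇ FOLLOW(A) ⊇ {$,a,b}; new: +{$}
  FOLLOW[S]={$,a}  FOLLOW[A]={$,a,b}  FOLLOW[B]={$,a,b}  FOLLOW[C]={$,a,b}
[4] (no change)
  FOLLOW[S]={$,a}  FOLLOW[A]={$,a,b}  FOLLOW[B]={$,a,b}  FOLLOW[C]={$,a,b}

FOLLOW(A) = ["$", "a", "b"]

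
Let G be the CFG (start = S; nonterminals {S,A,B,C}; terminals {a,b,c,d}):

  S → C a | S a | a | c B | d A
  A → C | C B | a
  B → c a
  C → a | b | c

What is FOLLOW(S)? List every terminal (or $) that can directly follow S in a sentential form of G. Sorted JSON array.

FIRST sets, iterate to fixpoint:
round 1:
  A via A→a: +{a}
  B via B→c a: +{c}
  C via C→a: +{a}
  C via C→b: +{b}
  C via C→c: +{c}
  S via S→C a: +{a,b,c}
  S via S→d A: +{d}
  FIRST(S)={a,b,c,d}  FIRST(A)={a}  FIRST(B)={c}  FIRST(C)={a,b,c}
round 2:
  A via A→C: +{b,c}
  FIRST(S)={a,b,c,d}  FIRST(A)={a,b,c}  FIRST(B)={c}  FIRST(C)={a,b,c}
round 3: — fixpoint
  FIRST(S)={a,b,c,d}  FIRST(A)={a,b,c}  FIRST(B)={c}  FIRST(C)={a,b,c}

FOLLOW sets:
initialize: $ ∈ FOLLOW(S)
round 1:
  A→C B: FOLLOW(C) ⊇ FIRST(B) = {c}; new: +{c}
  S→C a: FOLLOW(C) ⊇ FIRST(a) = {a}; new: +{a}
  S→S a: FOLLOW(S) ⊇ FIRST(a) = {a}; new: +{a}
  S→c B: FOLLOW(B) ⊇ FOLLOW(S) ⊇ {$,a}; new: +{$,a}
  S→d A: FOLLOW(A) ⊇ FOLLOW(S) ⊇ {$,a}; new: +{$,a}
  S: {$,a}  A: {$,a}  B: {$,a}  C: {a,c}
round 2:
  A→C: FOLLOW(C) ⊇ FOLLOW(A) ⊇ {$,a}; new: +{$}
  S: {$,a}  A: {$,a}  B: {$,a}  C: {$,a,c}
round 3: done
  S: {$,a}  A: {$,a}  B: {$,a}  C: {$,a,c}

FOLLOW(S) = ["$", "a"]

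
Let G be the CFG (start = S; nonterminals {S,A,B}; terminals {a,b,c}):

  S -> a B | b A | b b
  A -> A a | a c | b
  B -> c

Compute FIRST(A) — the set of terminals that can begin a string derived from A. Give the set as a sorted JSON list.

FIRST sets, iterate to fixpoint:
pass 1:
  A via A→a c: +{a}
  A via A→b: +{b}
  B via B→c: +{c}
  S via S→a B: +{a}
  S via S→b A: +{b}
  S: {a,b}  A: {a,b}  B: {c}
pass 2: — fixpoint
  S: {a,b}  A: {a,b}  B: {c}

FIRST(A) = ["a", "b"]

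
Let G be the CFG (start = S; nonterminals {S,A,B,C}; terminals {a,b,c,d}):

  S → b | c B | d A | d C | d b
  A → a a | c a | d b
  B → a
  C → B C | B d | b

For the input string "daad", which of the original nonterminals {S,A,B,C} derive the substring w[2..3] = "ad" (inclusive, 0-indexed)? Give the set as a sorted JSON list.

CNF form of G:
  S -> T1 B | T2 A | T2 C | T2 T3 | b
  A -> T0 T0 | T1 T0 | T2 T3
  B -> a
  C -> B C | B T2 | b
  T0 -> a
  T1 -> c
  T2 -> d
  T3 -> b

CYK fill — only the sub-triangle for w[2..3]:
  cell(2,2) a: {B,T0}  orig:{B}
  cell(3,3) d: {T2}  orig:{}
  cell(2,3) ad: {C}

Original NTs in T[2,3] deriving "ad": ["C"]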